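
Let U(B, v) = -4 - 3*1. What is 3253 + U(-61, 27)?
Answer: 3246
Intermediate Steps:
U(B, v) = -7 (U(B, v) = -4 - 3 = -7)
3253 + U(-61, 27) = 3253 - 7 = 3246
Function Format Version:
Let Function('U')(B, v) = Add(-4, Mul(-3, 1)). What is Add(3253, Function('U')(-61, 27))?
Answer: 3246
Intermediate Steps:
Function('U')(B, v) = -7 (Function('U')(B, v) = Add(-4, -3) = -7)
Add(3253, Function('U')(-61, 27)) = Add(3253, -7) = 3246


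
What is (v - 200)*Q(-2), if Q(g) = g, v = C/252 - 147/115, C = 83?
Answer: 5823499/14490 ≈ 401.90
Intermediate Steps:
v = -27499/28980 (v = 83/252 - 147/115 = -27499/28980 ≈ -0.94890)
(v - 200)*Q(-2) = (-27499/28980 - 200)*(-2) = -5823499/28980*(-2) = 5823499/14490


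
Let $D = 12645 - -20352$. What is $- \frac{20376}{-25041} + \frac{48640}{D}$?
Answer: $\frac{37065512}{16201527} \approx 2.2878$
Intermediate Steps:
$D = 32997$ ($D = 12645 + 20352 = 32997$)
$- \frac{20376}{-25041} + \frac{48640}{D} = - \frac{20376}{-25041} + \frac{48640}{32997} = \left(-20376\right) \left(- \frac{1}{25041}\right) + 48640 \cdot \frac{1}{32997} = \frac{6792}{8347} + \frac{48640}{32997} = \frac{37065512}{16201527}$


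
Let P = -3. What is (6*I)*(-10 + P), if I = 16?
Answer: -1248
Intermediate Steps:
(6*I)*(-10 + P) = (6*16)*(-10 - 3) = 96*(-13) = -1248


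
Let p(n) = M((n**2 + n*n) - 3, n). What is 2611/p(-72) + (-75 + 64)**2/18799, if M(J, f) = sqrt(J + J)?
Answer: 11/1709 + 2611*sqrt(20730)/20730 ≈ 18.141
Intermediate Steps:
M(J, f) = sqrt(2)*sqrt(J) (M(J, f) = sqrt(2*J) = sqrt(2)*sqrt(J))
p(n) = sqrt(2)*sqrt(-3 + 2*n**2) (p(n) = sqrt(2)*sqrt((n**2 + n*n) - 3) = sqrt(2)*sqrt((n**2 + n**2) - 3) = sqrt(2)*sqrt(2*n**2 - 3) = sqrt(2)*sqrt(-3 + 2*n**2))
2611/p(-72) + (-75 + 64)**2/18799 = 2611/(sqrt(-6 + 4*(-72)**2)) + (-75 + 64)**2/18799 = 2611/(sqrt(-6 + 4*5184)) + (-11)**2*(1/18799) = 2611/(sqrt(-6 + 20736)) + 121*(1/18799) = 2611/(sqrt(20730)) + 11/1709 = 2611*(sqrt(20730)/20730) + 11/1709 = 2611*sqrt(20730)/20730 + 11/1709 = 11/1709 + 2611*sqrt(20730)/20730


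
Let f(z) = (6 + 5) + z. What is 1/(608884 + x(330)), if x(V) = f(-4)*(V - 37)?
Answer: 1/610935 ≈ 1.6368e-6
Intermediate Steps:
f(z) = 11 + z
x(V) = -259 + 7*V (x(V) = (11 - 4)*(V - 37) = 7*(-37 + V) = -259 + 7*V)
1/(608884 + x(330)) = 1/(608884 + (-259 + 7*330)) = 1/(608884 + (-259 + 2310)) = 1/(608884 + 2051) = 1/610935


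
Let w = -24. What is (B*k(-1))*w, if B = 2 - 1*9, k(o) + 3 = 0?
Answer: -504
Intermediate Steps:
k(o) = -3 (k(o) = -3 + 0 = -3)
B = -7 (B = 2 - 9 = -7)
(B*k(-1))*w = -7*(-3)*(-24) = 21*(-24) = -504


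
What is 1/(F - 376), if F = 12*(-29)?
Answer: -1/724 ≈ -0.0013812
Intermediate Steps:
F = -348
1/(F - 376) = 1/(-348 - 376) = 1/(-724) = -1/724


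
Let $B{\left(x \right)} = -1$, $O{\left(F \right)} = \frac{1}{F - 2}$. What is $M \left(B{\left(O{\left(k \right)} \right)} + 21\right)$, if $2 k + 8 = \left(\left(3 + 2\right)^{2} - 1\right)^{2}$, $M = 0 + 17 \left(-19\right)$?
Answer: $-6460$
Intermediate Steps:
$M = -323$ ($M = 0 - 323 = -323$)
$k = 284$ ($k = -4 + \frac{\left(\left(3 + 2\right)^{2} - 1\right)^{2}}{2} = -4 + \frac{\left(5^{2} - 1\right)^{2}}{2} = -4 + \frac{\left(25 - 1\right)^{2}}{2} = -4 + \frac{24^{2}}{2} = -4 + \frac{1}{2} \cdot 576 = -4 + 288 = 284$)
$O{\left(F \right)} = \frac{1}{-2 + F}$
$M \left(B{\left(O{\left(k \right)} \right)} + 21\right) = - 323 \left(-1 + 21\right) = \left(-323\right) 20 = -6460$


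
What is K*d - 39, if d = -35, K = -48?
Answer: 1641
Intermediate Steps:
K*d - 39 = -48*(-35) - 39 = 1680 - 39 = 1641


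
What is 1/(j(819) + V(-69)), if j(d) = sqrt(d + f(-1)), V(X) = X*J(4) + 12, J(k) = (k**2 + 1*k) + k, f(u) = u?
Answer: -822/1350959 - sqrt(818)/2701918 ≈ -0.00061904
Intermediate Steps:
J(k) = k**2 + 2*k (J(k) = (k**2 + k) + k = (k + k**2) + k = k**2 + 2*k)
V(X) = 12 + 24*X (V(X) = X*(4*(2 + 4)) + 12 = X*(4*6) + 12 = X*24 + 12 = 24*X + 12 = 12 + 24*X)
j(d) = sqrt(-1 + d) (j(d) = sqrt(d - 1) = sqrt(-1 + d))
1/(j(819) + V(-69)) = 1/(sqrt(-1 + 819) + (12 + 24*(-69))) = 1/(sqrt(818) + (12 - 1656)) = 1/(sqrt(818) - 1644) = 1/(-1644 + sqrt(818))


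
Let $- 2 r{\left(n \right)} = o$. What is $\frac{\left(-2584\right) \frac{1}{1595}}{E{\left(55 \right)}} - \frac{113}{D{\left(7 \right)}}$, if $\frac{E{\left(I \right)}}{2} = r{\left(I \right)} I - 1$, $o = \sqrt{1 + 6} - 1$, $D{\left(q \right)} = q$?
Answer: $- \frac{1654618673}{102528195} + \frac{1292 \sqrt{7}}{266307} \approx -16.125$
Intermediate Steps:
$o = -1 + \sqrt{7}$ ($o = \sqrt{7} - 1 = -1 + \sqrt{7} \approx 1.6458$)
$r{\left(n \right)} = \frac{1}{2} - \frac{\sqrt{7}}{2}$ ($r{\left(n \right)} = - \frac{-1 + \sqrt{7}}{2} = \frac{1}{2} - \frac{\sqrt{7}}{2}$)
$E{\left(I \right)} = -2 + 2 I \left(\frac{1}{2} - \frac{\sqrt{7}}{2}\right)$ ($E{\left(I \right)} = 2 \left(\left(\frac{1}{2} - \frac{\sqrt{7}}{2}\right) I - 1\right) = 2 \left(I \left(\frac{1}{2} - \frac{\sqrt{7}}{2}\right) - 1\right) = 2 \left(-1 + I \left(\frac{1}{2} - \frac{\sqrt{7}}{2}\right)\right) = -2 + 2 I \left(\frac{1}{2} - \frac{\sqrt{7}}{2}\right)$)
$\frac{\left(-2584\right) \frac{1}{1595}}{E{\left(55 \right)}} - \frac{113}{D{\left(7 \right)}} = \frac{\left(-2584\right) \frac{1}{1595}}{-2 + 55 \left(1 - \sqrt{7}\right)} - \frac{113}{7} = \frac{\left(-2584\right) \frac{1}{1595}}{-2 + \left(55 - 55 \sqrt{7}\right)} - \frac{113}{7} = - \frac{2584}{1595 \left(53 - 55 \sqrt{7}\right)} - \frac{113}{7} = - \frac{113}{7} - \frac{2584}{1595 \left(53 - 55 \sqrt{7}\right)}$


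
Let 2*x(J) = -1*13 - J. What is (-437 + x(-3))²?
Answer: 195364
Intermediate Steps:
x(J) = -13/2 - J/2 (x(J) = (-1*13 - J)/2 = (-13 - J)/2 = -13/2 - J/2)
(-437 + x(-3))² = (-437 + (-13/2 - ½*(-3)))² = (-437 + (-13/2 + 3/2))² = (-437 - 5)² = (-442)² = 195364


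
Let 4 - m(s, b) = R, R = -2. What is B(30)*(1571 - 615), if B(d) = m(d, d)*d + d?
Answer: 200760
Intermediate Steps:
m(s, b) = 6 (m(s, b) = 4 - 1*(-2) = 4 + 2 = 6)
B(d) = 7*d (B(d) = 6*d + d = 7*d)
B(30)*(1571 - 615) = (7*30)*(1571 - 615) = 210*956 = 200760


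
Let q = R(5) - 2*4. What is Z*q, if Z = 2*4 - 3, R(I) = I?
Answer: -15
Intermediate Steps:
Z = 5 (Z = 8 - 3 = 5)
q = -3 (q = 5 - 2*4 = 5 - 8 = -3)
Z*q = 5*(-3) = -15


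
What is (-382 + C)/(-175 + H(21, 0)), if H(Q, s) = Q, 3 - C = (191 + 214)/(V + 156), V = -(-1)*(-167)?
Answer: 1882/847 ≈ 2.2220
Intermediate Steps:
V = -167 (V = -1*167 = -167)
C = 438/11 (C = 3 - (191 + 214)/(-167 + 156) = 3 - 405/(-11) = 3 - 405*(-1)/11 = 3 - 1*(-405/11) = 3 + 405/11 = 438/11 ≈ 39.818)
(-382 + C)/(-175 + H(21, 0)) = (-382 + 438/11)/(-175 + 21) = -3764/11/(-154) = -3764/11*(-1/154) = 1882/847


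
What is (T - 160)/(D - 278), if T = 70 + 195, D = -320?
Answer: -105/598 ≈ -0.17559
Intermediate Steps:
T = 265
(T - 160)/(D - 278) = (265 - 160)/(-320 - 278) = 105/(-598) = 105*(-1/598) = -105/598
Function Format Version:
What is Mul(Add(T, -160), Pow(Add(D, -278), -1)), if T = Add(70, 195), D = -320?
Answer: Rational(-105, 598) ≈ -0.17559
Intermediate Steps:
T = 265
Mul(Add(T, -160), Pow(Add(D, -278), -1)) = Mul(Add(265, -160), Pow(Add(-320, -278), -1)) = Mul(105, Pow(-598, -1)) = Mul(105, Rational(-1, 598)) = Rational(-105, 598)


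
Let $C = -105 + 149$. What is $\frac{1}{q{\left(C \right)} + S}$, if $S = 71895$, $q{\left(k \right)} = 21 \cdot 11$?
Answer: $\frac{1}{72126} \approx 1.3865 \cdot 10^{-5}$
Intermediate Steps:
$C = 44$
$q{\left(k \right)} = 231$
$\frac{1}{q{\left(C \right)} + S} = \frac{1}{231 + 71895} = \frac{1}{72126}$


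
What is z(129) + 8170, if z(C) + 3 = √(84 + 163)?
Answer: 8167 + √247 ≈ 8182.7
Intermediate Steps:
z(C) = -3 + √247 (z(C) = -3 + √(84 + 163) = -3 + √247)
z(129) + 8170 = (-3 + √247) + 8170 = 8167 + √247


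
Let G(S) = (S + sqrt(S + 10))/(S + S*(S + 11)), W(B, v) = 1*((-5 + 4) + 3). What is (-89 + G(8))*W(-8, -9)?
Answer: -1779/10 + 3*sqrt(2)/80 ≈ -177.85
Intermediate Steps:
W(B, v) = 2 (W(B, v) = 1*(-1 + 3) = 1*2 = 2)
G(S) = (S + sqrt(10 + S))/(S + S*(11 + S))
(-89 + G(8))*W(-8, -9) = (-89 + (8 + sqrt(10 + 8))/(8*(12 + 8)))*2 = (-89 + (1/8)*(8 + sqrt(18))/20)*2 = (-89 + (1/8)*(1/20)*(8 + 3*sqrt(2)))*2 = (-89 + (1/20 + 3*sqrt(2)/160))*2 = (-1779/20 + 3*sqrt(2)/160)*2 = -1779/10 + 3*sqrt(2)/80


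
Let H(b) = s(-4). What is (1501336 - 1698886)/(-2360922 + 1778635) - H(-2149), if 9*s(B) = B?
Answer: 4107098/5240583 ≈ 0.78371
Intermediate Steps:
s(B) = B/9
H(b) = -4/9 (H(b) = (⅑)*(-4) = -4/9)
(1501336 - 1698886)/(-2360922 + 1778635) - H(-2149) = (1501336 - 1698886)/(-2360922 + 1778635) - 1*(-4/9) = -197550/(-582287) + 4/9 = -197550*(-1/582287) + 4/9 = 197550/582287 + 4/9 = 4107098/5240583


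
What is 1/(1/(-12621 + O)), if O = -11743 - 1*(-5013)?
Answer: -19351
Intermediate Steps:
O = -6730 (O = -11743 + 5013 = -6730)
1/(1/(-12621 + O)) = 1/(1/(-12621 - 6730)) = 1/(1/(-19351)) = 1/(-1/19351) = -19351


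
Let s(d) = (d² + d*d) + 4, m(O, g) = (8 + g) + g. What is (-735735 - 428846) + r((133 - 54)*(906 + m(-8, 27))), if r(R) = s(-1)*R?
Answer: -705749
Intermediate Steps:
m(O, g) = 8 + 2*g
s(d) = 4 + 2*d² (s(d) = (d² + d²) + 4 = 2*d² + 4 = 4 + 2*d²)
r(R) = 6*R (r(R) = (4 + 2*(-1)²)*R = (4 + 2*1)*R = (4 + 2)*R = 6*R)
(-735735 - 428846) + r((133 - 54)*(906 + m(-8, 27))) = (-735735 - 428846) + 6*((133 - 54)*(906 + (8 + 2*27))) = -1164581 + 6*(79*(906 + (8 + 54))) = -1164581 + 6*(79*(906 + 62)) = -1164581 + 6*(79*968) = -1164581 + 6*76472 = -1164581 + 458832 = -705749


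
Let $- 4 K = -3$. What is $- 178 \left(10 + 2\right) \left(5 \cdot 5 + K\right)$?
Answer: $-55002$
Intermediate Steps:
$K = \frac{3}{4}$ ($K = \left(- \frac{1}{4}\right) \left(-3\right) = \frac{3}{4} \approx 0.75$)
$- 178 \left(10 + 2\right) \left(5 \cdot 5 + K\right) = - 178 \left(10 + 2\right) \left(5 \cdot 5 + \frac{3}{4}\right) = - 178 \cdot 12 \left(25 + \frac{3}{4}\right) = - 178 \cdot 12 \cdot \frac{103}{4} = \left(-178\right) 309 = -55002$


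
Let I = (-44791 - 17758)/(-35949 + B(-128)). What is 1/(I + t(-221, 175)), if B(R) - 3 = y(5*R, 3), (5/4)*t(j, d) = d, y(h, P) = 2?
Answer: 35944/5094709 ≈ 0.0070552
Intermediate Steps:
t(j, d) = 4*d/5
B(R) = 5 (B(R) = 3 + 2 = 5)
I = 62549/35944 (I = (-44791 - 17758)/(-35949 + 5) = -62549/(-35944) = -62549*(-1/35944) = 62549/35944 ≈ 1.7402)
1/(I + t(-221, 175)) = 1/(62549/35944 + (⅘)*175) = 1/(62549/35944 + 140) = 1/(5094709/35944) = 35944/5094709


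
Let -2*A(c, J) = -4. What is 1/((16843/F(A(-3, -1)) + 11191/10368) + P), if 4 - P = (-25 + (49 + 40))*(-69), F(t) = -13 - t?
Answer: 51840/170979347 ≈ 0.00030319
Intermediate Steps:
A(c, J) = 2 (A(c, J) = -½*(-4) = 2)
P = 4420 (P = 4 - (-25 + (49 + 40))*(-69) = 4 - (-25 + 89)*(-69) = 4 - 64*(-69) = 4 - 1*(-4416) = 4 + 4416 = 4420)
1/((16843/F(A(-3, -1)) + 11191/10368) + P) = 1/((16843/(-13 - 1*2) + 11191/10368) + 4420) = 1/((16843/(-13 - 2) + 11191*(1/10368)) + 4420) = 1/((16843/(-15) + 11191/10368) + 4420) = 1/((16843*(-1/15) + 11191/10368) + 4420) = 1/((-16843/15 + 11191/10368) + 4420) = 1/(-58153453/51840 + 4420) = 1/(170979347/51840) = 51840/170979347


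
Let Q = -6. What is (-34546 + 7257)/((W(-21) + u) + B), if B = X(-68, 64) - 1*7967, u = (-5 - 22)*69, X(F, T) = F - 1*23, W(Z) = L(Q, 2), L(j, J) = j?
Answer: 27289/9927 ≈ 2.7490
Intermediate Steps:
W(Z) = -6
X(F, T) = -23 + F (X(F, T) = F - 23 = -23 + F)
u = -1863 (u = -27*69 = -1863)
B = -8058 (B = (-23 - 68) - 1*7967 = -91 - 7967 = -8058)
(-34546 + 7257)/((W(-21) + u) + B) = (-34546 + 7257)/((-6 - 1863) - 8058) = -27289/(-1869 - 8058) = -27289/(-9927) = -27289*(-1/9927) = 27289/9927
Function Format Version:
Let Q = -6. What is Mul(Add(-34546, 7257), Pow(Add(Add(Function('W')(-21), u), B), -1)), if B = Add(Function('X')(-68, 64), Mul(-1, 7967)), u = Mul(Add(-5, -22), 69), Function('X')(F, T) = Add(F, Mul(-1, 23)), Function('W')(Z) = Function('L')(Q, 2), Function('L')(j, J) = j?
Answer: Rational(27289, 9927) ≈ 2.7490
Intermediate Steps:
Function('W')(Z) = -6
Function('X')(F, T) = Add(-23, F) (Function('X')(F, T) = Add(F, -23) = Add(-23, F))
u = -1863 (u = Mul(-27, 69) = -1863)
B = -8058 (B = Add(Add(-23, -68), Mul(-1, 7967)) = Add(-91, -7967) = -8058)
Mul(Add(-34546, 7257), Pow(Add(Add(Function('W')(-21), u), B), -1)) = Mul(Add(-34546, 7257), Pow(Add(Add(-6, -1863), -8058), -1)) = Mul(-27289, Pow(Add(-1869, -8058), -1)) = Mul(-27289, Pow(-9927, -1)) = Mul(-27289, Rational(-1, 9927)) = Rational(27289, 9927)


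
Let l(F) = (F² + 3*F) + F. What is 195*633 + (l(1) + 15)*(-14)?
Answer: 123155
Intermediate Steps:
l(F) = F² + 4*F
195*633 + (l(1) + 15)*(-14) = 195*633 + (1*(4 + 1) + 15)*(-14) = 123435 + (1*5 + 15)*(-14) = 123435 + (5 + 15)*(-14) = 123435 + 20*(-14) = 123435 - 280 = 123155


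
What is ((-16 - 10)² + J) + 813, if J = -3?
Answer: 1486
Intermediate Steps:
((-16 - 10)² + J) + 813 = ((-16 - 10)² - 3) + 813 = ((-26)² - 3) + 813 = (676 - 3) + 813 = 673 + 813 = 1486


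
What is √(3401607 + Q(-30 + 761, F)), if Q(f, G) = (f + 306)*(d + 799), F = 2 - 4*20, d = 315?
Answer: 5*√182273 ≈ 2134.7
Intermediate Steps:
F = -78 (F = 2 - 80 = -78)
Q(f, G) = 340884 + 1114*f (Q(f, G) = (f + 306)*(315 + 799) = (306 + f)*1114 = 340884 + 1114*f)
√(3401607 + Q(-30 + 761, F)) = √(3401607 + (340884 + 1114*(-30 + 761))) = √(3401607 + (340884 + 1114*731)) = √(3401607 + (340884 + 814334)) = √(3401607 + 1155218) = √4556825 = 5*√182273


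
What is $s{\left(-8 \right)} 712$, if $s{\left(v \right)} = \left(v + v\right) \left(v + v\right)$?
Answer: $182272$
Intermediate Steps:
$s{\left(v \right)} = 4 v^{2}$ ($s{\left(v \right)} = 2 v 2 v = 4 v^{2}$)
$s{\left(-8 \right)} 712 = 4 \left(-8\right)^{2} \cdot 712 = 4 \cdot 64 \cdot 712 = 256 \cdot 712 = 182272$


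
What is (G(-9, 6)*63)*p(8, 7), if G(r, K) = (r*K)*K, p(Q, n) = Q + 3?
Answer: -224532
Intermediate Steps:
p(Q, n) = 3 + Q
G(r, K) = r*K² (G(r, K) = (K*r)*K = r*K²)
(G(-9, 6)*63)*p(8, 7) = (-9*6²*63)*(3 + 8) = (-9*36*63)*11 = -324*63*11 = -20412*11 = -224532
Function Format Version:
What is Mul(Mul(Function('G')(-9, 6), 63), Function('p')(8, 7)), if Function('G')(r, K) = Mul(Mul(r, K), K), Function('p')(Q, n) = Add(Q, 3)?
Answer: -224532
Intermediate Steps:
Function('p')(Q, n) = Add(3, Q)
Function('G')(r, K) = Mul(r, Pow(K, 2)) (Function('G')(r, K) = Mul(Mul(K, r), K) = Mul(r, Pow(K, 2)))
Mul(Mul(Function('G')(-9, 6), 63), Function('p')(8, 7)) = Mul(Mul(Mul(-9, Pow(6, 2)), 63), Add(3, 8)) = Mul(Mul(Mul(-9, 36), 63), 11) = Mul(Mul(-324, 63), 11) = Mul(-20412, 11) = -224532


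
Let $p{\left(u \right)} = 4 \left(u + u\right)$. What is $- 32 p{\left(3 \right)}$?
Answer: $-768$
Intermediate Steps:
$p{\left(u \right)} = 8 u$ ($p{\left(u \right)} = 4 \cdot 2 u = 8 u$)
$- 32 p{\left(3 \right)} = - 32 \cdot 8 \cdot 3 = \left(-32\right) 24 = -768$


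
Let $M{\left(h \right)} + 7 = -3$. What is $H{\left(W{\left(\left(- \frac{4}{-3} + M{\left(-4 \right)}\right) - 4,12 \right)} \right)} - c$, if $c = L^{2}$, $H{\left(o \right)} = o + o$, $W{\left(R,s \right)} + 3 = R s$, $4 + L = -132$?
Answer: $-18806$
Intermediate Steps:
$L = -136$ ($L = -4 - 132 = -136$)
$M{\left(h \right)} = -10$ ($M{\left(h \right)} = -7 - 3 = -10$)
$W{\left(R,s \right)} = -3 + R s$
$H{\left(o \right)} = 2 o$
$c = 18496$ ($c = \left(-136\right)^{2} = 18496$)
$H{\left(W{\left(\left(- \frac{4}{-3} + M{\left(-4 \right)}\right) - 4,12 \right)} \right)} - c = 2 \left(-3 + \left(\left(- \frac{4}{-3} - 10\right) - 4\right) 12\right) - 18496 = 2 \left(-3 + \left(\left(\left(-4\right) \left(- \frac{1}{3}\right) - 10\right) - 4\right) 12\right) - 18496 = 2 \left(-3 + \left(\left(\frac{4}{3} - 10\right) - 4\right) 12\right) - 18496 = 2 \left(-3 + \left(- \frac{26}{3} - 4\right) 12\right) - 18496 = 2 \left(-3 - 152\right) - 18496 = 2 \left(-155\right) - 18496 = -310 - 18496 = -18806$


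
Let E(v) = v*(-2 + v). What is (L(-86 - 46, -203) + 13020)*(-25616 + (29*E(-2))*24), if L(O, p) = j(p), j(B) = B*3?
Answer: -248815728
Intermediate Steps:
j(B) = 3*B
L(O, p) = 3*p
(L(-86 - 46, -203) + 13020)*(-25616 + (29*E(-2))*24) = (3*(-203) + 13020)*(-25616 + (29*(-2*(-2 - 2)))*24) = (-609 + 13020)*(-25616 + (29*(-2*(-4)))*24) = 12411*(-25616 + (29*8)*24) = 12411*(-25616 + 232*24) = 12411*(-25616 + 5568) = 12411*(-20048) = -248815728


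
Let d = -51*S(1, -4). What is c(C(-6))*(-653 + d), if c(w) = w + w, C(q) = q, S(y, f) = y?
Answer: 8448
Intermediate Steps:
c(w) = 2*w
d = -51 (d = -51*1 = -51)
c(C(-6))*(-653 + d) = (2*(-6))*(-653 - 51) = -12*(-704) = 8448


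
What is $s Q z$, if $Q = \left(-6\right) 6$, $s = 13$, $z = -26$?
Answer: $12168$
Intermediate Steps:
$Q = -36$
$s Q z = 13 \left(-36\right) \left(-26\right) = \left(-468\right) \left(-26\right) = 12168$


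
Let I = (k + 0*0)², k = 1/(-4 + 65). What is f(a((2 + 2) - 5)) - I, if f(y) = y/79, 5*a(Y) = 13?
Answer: 47978/1469795 ≈ 0.032643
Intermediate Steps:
a(Y) = 13/5 (a(Y) = (⅕)*13 = 13/5)
f(y) = y/79 (f(y) = y*(1/79) = y/79)
k = 1/61 ≈ 0.016393
I = 1/3721 (I = (1/61 + 0*0)² = (1/61 + 0)² = (1/61)² = 1/3721 ≈ 0.00026874)
f(a((2 + 2) - 5)) - I = (1/79)*(13/5) - 1*1/3721 = 13/395 - 1/3721 = 47978/1469795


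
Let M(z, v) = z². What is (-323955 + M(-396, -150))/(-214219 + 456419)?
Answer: -23877/34600 ≈ -0.69009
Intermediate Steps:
(-323955 + M(-396, -150))/(-214219 + 456419) = (-323955 + (-396)²)/(-214219 + 456419) = (-323955 + 156816)/242200 = -167139*1/242200 = -23877/34600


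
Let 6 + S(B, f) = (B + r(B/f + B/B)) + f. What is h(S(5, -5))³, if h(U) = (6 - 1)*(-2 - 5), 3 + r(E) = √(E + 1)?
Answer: -42875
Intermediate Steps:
r(E) = -3 + √(1 + E) (r(E) = -3 + √(E + 1) = -3 + √(1 + E))
S(B, f) = -9 + B + f + √(2 + B/f) (S(B, f) = -6 + ((B + (-3 + √(1 + (B/f + B/B)))) + f) = -6 + ((B + (-3 + √(1 + (B/f + 1)))) + f) = -6 + ((B + (-3 + √(1 + (1 + B/f)))) + f) = -6 + ((B + (-3 + √(2 + B/f))) + f) = -6 + ((-3 + B + √(2 + B/f)) + f) = -6 + (-3 + B + f + √(2 + B/f)) = -9 + B + f + √(2 + B/f))
h(U) = -35 (h(U) = 5*(-7) = -35)
h(S(5, -5))³ = (-35)³ = -42875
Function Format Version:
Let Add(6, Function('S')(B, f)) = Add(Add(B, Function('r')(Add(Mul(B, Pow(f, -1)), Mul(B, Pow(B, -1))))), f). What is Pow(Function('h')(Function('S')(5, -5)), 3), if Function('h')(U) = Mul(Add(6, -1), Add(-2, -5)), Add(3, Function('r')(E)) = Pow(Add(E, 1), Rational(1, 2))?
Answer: -42875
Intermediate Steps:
Function('r')(E) = Add(-3, Pow(Add(1, E), Rational(1, 2))) (Function('r')(E) = Add(-3, Pow(Add(E, 1), Rational(1, 2))) = Add(-3, Pow(Add(1, E), Rational(1, 2))))
Function('S')(B, f) = Add(-9, B, f, Pow(Add(2, Mul(B, Pow(f, -1))), Rational(1, 2))) (Function('S')(B, f) = Add(-6, Add(Add(B, Add(-3, Pow(Add(1, Add(Mul(B, Pow(f, -1)), Mul(B, Pow(B, -1)))), Rational(1, 2)))), f)) = Add(-6, Add(Add(B, Add(-3, Pow(Add(1, Add(Mul(B, Pow(f, -1)), 1)), Rational(1, 2)))), f)) = Add(-6, Add(Add(B, Add(-3, Pow(Add(1, Add(1, Mul(B, Pow(f, -1)))), Rational(1, 2)))), f)) = Add(-6, Add(Add(B, Add(-3, Pow(Add(2, Mul(B, Pow(f, -1))), Rational(1, 2)))), f)) = Add(-6, Add(Add(-3, B, Pow(Add(2, Mul(B, Pow(f, -1))), Rational(1, 2))), f)) = Add(-6, Add(-3, B, f, Pow(Add(2, Mul(B, Pow(f, -1))), Rational(1, 2)))) = Add(-9, B, f, Pow(Add(2, Mul(B, Pow(f, -1))), Rational(1, 2))))
Function('h')(U) = -35 (Function('h')(U) = Mul(5, -7) = -35)
Pow(Function('h')(Function('S')(5, -5)), 3) = Pow(-35, 3) = -42875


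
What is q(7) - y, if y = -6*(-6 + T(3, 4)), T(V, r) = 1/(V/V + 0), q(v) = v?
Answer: -23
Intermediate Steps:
T(V, r) = 1 (T(V, r) = 1/(1 + 0) = 1/1 = 1)
y = 30 (y = -6*(-6 + 1) = -6*(-5) = 30)
q(7) - y = 7 - 1*30 = 7 - 30 = -23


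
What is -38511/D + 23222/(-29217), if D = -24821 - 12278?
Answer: 263662909/1083921483 ≈ 0.24325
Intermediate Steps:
D = -37099
-38511/D + 23222/(-29217) = -38511/(-37099) + 23222/(-29217) = -38511*(-1/37099) + 23222*(-1/29217) = 38511/37099 - 23222/29217 = 263662909/1083921483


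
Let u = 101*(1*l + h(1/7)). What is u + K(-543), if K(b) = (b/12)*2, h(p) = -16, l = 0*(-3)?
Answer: -3413/2 ≈ -1706.5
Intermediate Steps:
l = 0
K(b) = b/6 (K(b) = (b*(1/12))*2 = (b/12)*2 = b/6)
u = -1616 (u = 101*(1*0 - 16) = 101*(0 - 16) = 101*(-16) = -1616)
u + K(-543) = -1616 + (⅙)*(-543) = -1616 - 181/2 = -3413/2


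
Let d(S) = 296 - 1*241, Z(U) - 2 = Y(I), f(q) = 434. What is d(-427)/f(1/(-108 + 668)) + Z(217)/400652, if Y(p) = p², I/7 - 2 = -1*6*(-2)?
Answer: 467944/3105053 ≈ 0.15070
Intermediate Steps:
I = 98 (I = 14 + 7*(-1*6*(-2)) = 14 + 7*(-6*(-2)) = 14 + 7*12 = 14 + 84 = 98)
Z(U) = 9606 (Z(U) = 2 + 98² = 2 + 9604 = 9606)
d(S) = 55 (d(S) = 296 - 241 = 55)
d(-427)/f(1/(-108 + 668)) + Z(217)/400652 = 55/434 + 9606/400652 = 55*(1/434) + 9606*(1/400652) = 55/434 + 4803/200326 = 467944/3105053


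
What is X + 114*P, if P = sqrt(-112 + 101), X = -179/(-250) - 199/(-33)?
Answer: 55657/8250 + 114*I*sqrt(11) ≈ 6.7463 + 378.1*I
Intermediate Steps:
X = 55657/8250 (X = -179*(-1/250) - 199*(-1/33) = 179/250 + 199/33 = 55657/8250 ≈ 6.7463)
P = I*sqrt(11) (P = sqrt(-11) = I*sqrt(11) ≈ 3.3166*I)
X + 114*P = 55657/8250 + 114*(I*sqrt(11)) = 55657/8250 + 114*I*sqrt(11)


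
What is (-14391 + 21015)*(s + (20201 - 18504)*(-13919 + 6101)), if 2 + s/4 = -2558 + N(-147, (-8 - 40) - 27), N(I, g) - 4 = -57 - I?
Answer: -87946914240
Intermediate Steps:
N(I, g) = -53 - I (N(I, g) = 4 + (-57 - I) = -53 - I)
s = -9864 (s = -8 + 4*(-2558 + (-53 - 1*(-147))) = -8 + 4*(-2558 + (-53 + 147)) = -8 + 4*(-2558 + 94) = -8 + 4*(-2464) = -8 - 9856 = -9864)
(-14391 + 21015)*(s + (20201 - 18504)*(-13919 + 6101)) = (-14391 + 21015)*(-9864 + (20201 - 18504)*(-13919 + 6101)) = 6624*(-9864 + 1697*(-7818)) = 6624*(-9864 - 13267146) = 6624*(-13277010) = -87946914240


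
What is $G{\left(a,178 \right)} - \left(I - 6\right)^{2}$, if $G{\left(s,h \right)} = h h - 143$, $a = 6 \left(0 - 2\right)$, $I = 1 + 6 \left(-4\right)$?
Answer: $30700$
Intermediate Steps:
$I = -23$ ($I = 1 - 24 = -23$)
$a = -12$ ($a = 6 \left(-2\right) = -12$)
$G{\left(s,h \right)} = -143 + h^{2}$ ($G{\left(s,h \right)} = h^{2} - 143 = -143 + h^{2}$)
$G{\left(a,178 \right)} - \left(I - 6\right)^{2} = \left(-143 + 178^{2}\right) - \left(-23 - 6\right)^{2} = \left(-143 + 31684\right) - \left(-29\right)^{2} = 31541 - 841 = 30700$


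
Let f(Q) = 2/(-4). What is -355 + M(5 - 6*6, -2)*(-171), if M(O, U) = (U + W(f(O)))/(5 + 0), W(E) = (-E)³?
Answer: -2327/8 ≈ -290.88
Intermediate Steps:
f(Q) = -½ (f(Q) = 2*(-¼) = -½)
W(E) = -E³
M(O, U) = 1/40 + U/5 (M(O, U) = (U - (-½)³)/(5 + 0) = (U - 1*(-⅛))/5 = (U + ⅛)*(⅕) = (⅛ + U)*(⅕) = 1/40 + U/5)
-355 + M(5 - 6*6, -2)*(-171) = -355 + (1/40 + (⅕)*(-2))*(-171) = -355 + (1/40 - ⅖)*(-171) = -355 - 3/8*(-171) = -355 + 513/8 = -2327/8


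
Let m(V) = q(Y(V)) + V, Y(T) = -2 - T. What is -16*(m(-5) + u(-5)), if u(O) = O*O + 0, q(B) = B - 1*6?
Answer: -272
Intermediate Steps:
q(B) = -6 + B (q(B) = B - 6 = -6 + B)
u(O) = O**2 (u(O) = O**2 + 0 = O**2)
m(V) = -8 (m(V) = (-6 + (-2 - V)) + V = (-8 - V) + V = -8)
-16*(m(-5) + u(-5)) = -16*(-8 + (-5)**2) = -16*(-8 + 25) = -16*17 = -272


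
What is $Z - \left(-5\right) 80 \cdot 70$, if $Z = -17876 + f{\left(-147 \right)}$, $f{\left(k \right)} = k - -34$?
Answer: $10011$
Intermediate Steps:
$f{\left(k \right)} = 34 + k$ ($f{\left(k \right)} = k + 34 = 34 + k$)
$Z = -17989$ ($Z = -17876 + \left(34 - 147\right) = -17876 - 113 = -17989$)
$Z - \left(-5\right) 80 \cdot 70 = -17989 - \left(-5\right) 80 \cdot 70 = -17989 - \left(-400\right) 70 = -17989 - -28000 = -17989 + 28000 = 10011$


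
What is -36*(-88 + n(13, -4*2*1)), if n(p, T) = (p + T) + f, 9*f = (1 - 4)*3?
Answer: 3024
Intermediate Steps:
f = -1 (f = ((1 - 4)*3)/9 = (-3*3)/9 = (⅑)*(-9) = -1)
n(p, T) = -1 + T + p (n(p, T) = (p + T) - 1 = (T + p) - 1 = -1 + T + p)
-36*(-88 + n(13, -4*2*1)) = -36*(-88 + (-1 - 4*2*1 + 13)) = -36*(-88 + (-1 - 8*1 + 13)) = -36*(-88 + (-1 - 8 + 13)) = -36*(-88 + 4) = -36*(-84) = 3024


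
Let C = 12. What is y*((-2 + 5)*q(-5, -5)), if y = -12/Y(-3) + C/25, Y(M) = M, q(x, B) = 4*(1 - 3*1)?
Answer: -2688/25 ≈ -107.52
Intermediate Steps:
q(x, B) = -8 (q(x, B) = 4*(1 - 3) = 4*(-2) = -8)
y = 112/25 (y = -12/(-3) + 12/25 = -12*(-1/3) + 12*(1/25) = 4 + 12/25 = 112/25 ≈ 4.4800)
y*((-2 + 5)*q(-5, -5)) = 112*((-2 + 5)*(-8))/25 = 112*(3*(-8))/25 = (112/25)*(-24) = -2688/25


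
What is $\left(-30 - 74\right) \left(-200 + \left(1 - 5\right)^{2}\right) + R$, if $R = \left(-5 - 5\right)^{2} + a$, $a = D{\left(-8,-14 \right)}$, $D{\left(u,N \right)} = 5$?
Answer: $19241$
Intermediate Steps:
$a = 5$
$R = 105$ ($R = \left(-5 - 5\right)^{2} + 5 = \left(-10\right)^{2} + 5 = 100 + 5 = 105$)
$\left(-30 - 74\right) \left(-200 + \left(1 - 5\right)^{2}\right) + R = \left(-30 - 74\right) \left(-200 + \left(1 - 5\right)^{2}\right) + 105 = - 104 \left(-200 + \left(-4\right)^{2}\right) + 105 = - 104 \left(-200 + 16\right) + 105 = \left(-104\right) \left(-184\right) + 105 = 19136 + 105 = 19241$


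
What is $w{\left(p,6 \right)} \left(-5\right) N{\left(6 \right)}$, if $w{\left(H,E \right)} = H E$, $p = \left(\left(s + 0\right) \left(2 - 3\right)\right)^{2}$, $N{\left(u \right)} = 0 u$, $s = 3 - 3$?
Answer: $0$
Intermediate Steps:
$s = 0$ ($s = 3 - 3 = 0$)
$N{\left(u \right)} = 0$
$p = 0$ ($p = \left(\left(0 + 0\right) \left(2 - 3\right)\right)^{2} = \left(0 \left(-1\right)\right)^{2} = 0^{2} = 0$)
$w{\left(H,E \right)} = E H$
$w{\left(p,6 \right)} \left(-5\right) N{\left(6 \right)} = 6 \cdot 0 \left(-5\right) 0 = 0 \left(-5\right) 0 = 0 \cdot 0 = 0$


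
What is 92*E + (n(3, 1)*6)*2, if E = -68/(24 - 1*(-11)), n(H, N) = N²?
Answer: -5836/35 ≈ -166.74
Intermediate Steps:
E = -68/35 (E = -68/(24 + 11) = -68/35 ≈ -1.9429)
92*E + (n(3, 1)*6)*2 = 92*(-68/35) + (1²*6)*2 = -6256/35 + (1*6)*2 = -6256/35 + 6*2 = -6256/35 + 12 = -5836/35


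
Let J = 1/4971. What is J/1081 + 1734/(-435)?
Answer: -3105970133/779179395 ≈ -3.9862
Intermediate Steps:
J = 1/4971 ≈ 0.00020117
J/1081 + 1734/(-435) = (1/4971)/1081 + 1734/(-435) = (1/4971)*(1/1081) + 1734*(-1/435) = 1/5373651 - 578/145 = -3105970133/779179395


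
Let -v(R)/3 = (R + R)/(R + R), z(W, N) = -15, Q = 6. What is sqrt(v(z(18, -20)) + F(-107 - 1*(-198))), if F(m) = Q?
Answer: sqrt(3) ≈ 1.7320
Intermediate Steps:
F(m) = 6
v(R) = -3 (v(R) = -3*(R + R)/(R + R) = -3*2*R/(2*R) = -3*2*R*1/(2*R) = -3*1 = -3)
sqrt(v(z(18, -20)) + F(-107 - 1*(-198))) = sqrt(-3 + 6) = sqrt(3)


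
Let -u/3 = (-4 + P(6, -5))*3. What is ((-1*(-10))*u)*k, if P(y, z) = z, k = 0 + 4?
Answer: 3240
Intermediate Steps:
k = 4
u = 81 (u = -3*(-4 - 5)*3 = -(-27)*3 = -3*(-27) = 81)
((-1*(-10))*u)*k = (-1*(-10)*81)*4 = (10*81)*4 = 810*4 = 3240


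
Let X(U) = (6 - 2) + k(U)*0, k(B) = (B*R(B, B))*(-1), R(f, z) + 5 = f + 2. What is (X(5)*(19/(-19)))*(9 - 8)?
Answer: -4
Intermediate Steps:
R(f, z) = -3 + f (R(f, z) = -5 + (f + 2) = -5 + (2 + f) = -3 + f)
k(B) = -B*(-3 + B) (k(B) = (B*(-3 + B))*(-1) = -B*(-3 + B))
X(U) = 4 (X(U) = (6 - 2) + (U*(3 - U))*0 = 4 + 0 = 4)
(X(5)*(19/(-19)))*(9 - 8) = (4*(19/(-19)))*(9 - 8) = (4*(19*(-1/19)))*1 = (4*(-1))*1 = -4*1 = -4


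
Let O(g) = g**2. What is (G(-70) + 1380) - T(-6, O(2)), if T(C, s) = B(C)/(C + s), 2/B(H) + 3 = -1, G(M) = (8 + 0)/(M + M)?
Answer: 193157/140 ≈ 1379.7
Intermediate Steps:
G(M) = 4/M (G(M) = 8/((2*M)) = 8*(1/(2*M)) = 4/M)
B(H) = -1/2 (B(H) = 2/(-3 - 1) = 2/(-4) = 2*(-1/4) = -1/2)
T(C, s) = -1/(2*(C + s))
(G(-70) + 1380) - T(-6, O(2)) = (4/(-70) + 1380) - (-1)/(2*(-6) + 2*2**2) = (4*(-1/70) + 1380) - (-1)/(-12 + 2*4) = (-2/35 + 1380) - (-1)/(-12 + 8) = 48298/35 - (-1)/(-4) = 48298/35 - (-1)*(-1)/4 = 48298/35 - 1*1/4 = 48298/35 - 1/4 = 193157/140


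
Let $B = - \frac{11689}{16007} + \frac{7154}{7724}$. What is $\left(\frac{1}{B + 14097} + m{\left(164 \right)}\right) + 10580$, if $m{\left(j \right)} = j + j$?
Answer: $\frac{9506049759077486}{871475036419} \approx 10908.0$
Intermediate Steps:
$m{\left(j \right)} = 2 j$
$B = \frac{12114121}{61819034}$ ($B = \left(-11689\right) \frac{1}{16007} + 7154 \cdot \frac{1}{7724} = - \frac{11689}{16007} + \frac{3577}{3862} = \frac{12114121}{61819034} \approx 0.19596$)
$\left(\frac{1}{B + 14097} + m{\left(164 \right)}\right) + 10580 = \left(\frac{1}{\frac{12114121}{61819034} + 14097} + 2 \cdot 164\right) + 10580 = \left(\frac{1}{\frac{871475036419}{61819034}} + 328\right) + 10580 = \left(\frac{61819034}{871475036419} + 328\right) + 10580 = \frac{285843873764466}{871475036419} + 10580 = \frac{9506049759077486}{871475036419}$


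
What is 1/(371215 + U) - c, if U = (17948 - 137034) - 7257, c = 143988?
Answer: -35258629535/244872 ≈ -1.4399e+5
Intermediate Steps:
U = -126343 (U = -119086 - 7257 = -126343)
1/(371215 + U) - c = 1/(371215 - 126343) - 1*143988 = 1/244872 - 143988 = -35258629535/244872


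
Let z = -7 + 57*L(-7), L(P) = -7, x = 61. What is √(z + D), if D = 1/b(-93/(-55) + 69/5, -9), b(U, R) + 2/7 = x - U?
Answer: I*√123069322691/17411 ≈ 20.149*I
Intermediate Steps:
b(U, R) = 425/7 - U (b(U, R) = -2/7 + (61 - U) = 425/7 - U)
D = 385/17411 (D = 1/(425/7 - (-93/(-55) + 69/5)) = 1/(425/7 - (-93*(-1/55) + 69*(⅕))) = 1/(425/7 - (93/55 + 69/5)) = 1/(425/7 - 1*852/55) = 1/(425/7 - 852/55) = 1/(17411/385) = 385/17411 ≈ 0.022112)
z = -406 (z = -7 + 57*(-7) = -7 - 399 = -406)
√(z + D) = √(-406 + 385/17411) = √(-7068481/17411) = I*√123069322691/17411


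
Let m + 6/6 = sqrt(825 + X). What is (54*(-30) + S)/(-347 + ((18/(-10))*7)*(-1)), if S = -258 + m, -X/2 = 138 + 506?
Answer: 9395/1672 - 5*I*sqrt(463)/1672 ≈ 5.619 - 0.064346*I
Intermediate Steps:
X = -1288 (X = -2*(138 + 506) = -2*644 = -1288)
m = -1 + I*sqrt(463) (m = -1 + sqrt(825 - 1288) = -1 + sqrt(-463) = -1 + I*sqrt(463) ≈ -1.0 + 21.517*I)
S = -259 + I*sqrt(463) (S = -258 + (-1 + I*sqrt(463)) = -259 + I*sqrt(463) ≈ -259.0 + 21.517*I)
(54*(-30) + S)/(-347 + ((18/(-10))*7)*(-1)) = (54*(-30) + (-259 + I*sqrt(463)))/(-347 + ((18/(-10))*7)*(-1)) = (-1620 + (-259 + I*sqrt(463)))/(-347 + ((18*(-1/10))*7)*(-1)) = (-1879 + I*sqrt(463))/(-347 - 9/5*7*(-1)) = (-1879 + I*sqrt(463))/(-347 - 63/5*(-1)) = (-1879 + I*sqrt(463))/(-347 + 63/5) = (-1879 + I*sqrt(463))/(-1672/5) = (-1879 + I*sqrt(463))*(-5/1672) = 9395/1672 - 5*I*sqrt(463)/1672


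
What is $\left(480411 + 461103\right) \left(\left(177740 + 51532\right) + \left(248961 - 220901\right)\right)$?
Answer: $242281680648$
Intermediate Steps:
$\left(480411 + 461103\right) \left(\left(177740 + 51532\right) + \left(248961 - 220901\right)\right) = 941514 \left(229272 + \left(248961 - 220901\right)\right) = 941514 \left(229272 + 28060\right) = 941514 \cdot 257332 = 242281680648$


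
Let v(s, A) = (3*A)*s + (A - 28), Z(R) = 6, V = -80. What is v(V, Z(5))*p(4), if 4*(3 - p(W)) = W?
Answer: -2924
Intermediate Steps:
p(W) = 3 - W/4
v(s, A) = -28 + A + 3*A*s (v(s, A) = 3*A*s + (-28 + A) = -28 + A + 3*A*s)
v(V, Z(5))*p(4) = (-28 + 6 + 3*6*(-80))*(3 - 1/4*4) = (-28 + 6 - 1440)*(3 - 1) = -1462*2 = -2924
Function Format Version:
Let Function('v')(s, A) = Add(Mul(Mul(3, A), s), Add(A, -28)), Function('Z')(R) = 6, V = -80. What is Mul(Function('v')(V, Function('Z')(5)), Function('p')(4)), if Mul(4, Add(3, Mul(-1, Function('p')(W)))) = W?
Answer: -2924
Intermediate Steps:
Function('p')(W) = Add(3, Mul(Rational(-1, 4), W))
Function('v')(s, A) = Add(-28, A, Mul(3, A, s)) (Function('v')(s, A) = Add(Mul(3, A, s), Add(-28, A)) = Add(-28, A, Mul(3, A, s)))
Mul(Function('v')(V, Function('Z')(5)), Function('p')(4)) = Mul(Add(-28, 6, Mul(3, 6, -80)), Add(3, Mul(Rational(-1, 4), 4))) = Mul(Add(-28, 6, -1440), Add(3, -1)) = Mul(-1462, 2) = -2924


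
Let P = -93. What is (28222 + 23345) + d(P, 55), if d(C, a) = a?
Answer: 51622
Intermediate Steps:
(28222 + 23345) + d(P, 55) = (28222 + 23345) + 55 = 51567 + 55 = 51622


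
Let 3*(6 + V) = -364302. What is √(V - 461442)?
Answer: I*√582882 ≈ 763.47*I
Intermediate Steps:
V = -121440 (V = -6 + (⅓)*(-364302) = -6 - 121434 = -121440)
√(V - 461442) = √(-121440 - 461442) = √(-582882) = I*√582882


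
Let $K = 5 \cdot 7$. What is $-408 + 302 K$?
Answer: $10162$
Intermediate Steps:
$K = 35$
$-408 + 302 K = -408 + 302 \cdot 35 = -408 + 10570 = 10162$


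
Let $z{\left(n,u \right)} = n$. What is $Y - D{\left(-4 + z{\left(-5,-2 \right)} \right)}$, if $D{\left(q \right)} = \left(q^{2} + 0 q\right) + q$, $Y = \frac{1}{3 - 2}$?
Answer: $-71$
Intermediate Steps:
$Y = 1$ ($Y = \frac{1}{3 + \left(-5 + 3\right)} = \frac{1}{3 - 2} = 1^{-1} = 1$)
$D{\left(q \right)} = q + q^{2}$ ($D{\left(q \right)} = \left(q^{2} + 0\right) + q = q^{2} + q = q + q^{2}$)
$Y - D{\left(-4 + z{\left(-5,-2 \right)} \right)} = 1 - \left(-4 - 5\right) \left(1 - 9\right) = 1 - - 9 \left(1 - 9\right) = 1 - \left(-9\right) \left(-8\right) = 1 - 72 = -71$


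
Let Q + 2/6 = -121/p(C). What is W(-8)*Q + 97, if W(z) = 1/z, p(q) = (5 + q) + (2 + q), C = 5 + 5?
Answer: 10541/108 ≈ 97.602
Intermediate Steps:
C = 10
p(q) = 7 + 2*q
Q = -130/27 (Q = -⅓ - 121/(7 + 2*10) = -⅓ - 121/(7 + 20) = -⅓ - 121/27 = -130/27 ≈ -4.8148)
W(-8)*Q + 97 = -130/27/(-8) + 97 = -⅛*(-130/27) + 97 = 65/108 + 97 = 10541/108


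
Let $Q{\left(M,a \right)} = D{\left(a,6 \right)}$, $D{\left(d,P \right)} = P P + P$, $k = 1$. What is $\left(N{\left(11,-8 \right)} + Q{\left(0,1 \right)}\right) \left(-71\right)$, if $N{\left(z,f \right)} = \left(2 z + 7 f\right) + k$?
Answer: $-639$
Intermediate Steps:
$D{\left(d,P \right)} = P + P^{2}$ ($D{\left(d,P \right)} = P^{2} + P = P + P^{2}$)
$Q{\left(M,a \right)} = 42$ ($Q{\left(M,a \right)} = 6 \left(1 + 6\right) = 6 \cdot 7 = 42$)
$N{\left(z,f \right)} = 1 + 2 z + 7 f$ ($N{\left(z,f \right)} = \left(2 z + 7 f\right) + 1 = 1 + 2 z + 7 f$)
$\left(N{\left(11,-8 \right)} + Q{\left(0,1 \right)}\right) \left(-71\right) = \left(\left(1 + 2 \cdot 11 + 7 \left(-8\right)\right) + 42\right) \left(-71\right) = \left(\left(1 + 22 - 56\right) + 42\right) \left(-71\right) = \left(-33 + 42\right) \left(-71\right) = 9 \left(-71\right) = -639$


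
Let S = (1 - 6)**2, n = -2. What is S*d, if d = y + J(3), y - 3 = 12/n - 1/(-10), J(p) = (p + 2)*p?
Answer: 605/2 ≈ 302.50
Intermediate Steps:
J(p) = p*(2 + p) (J(p) = (2 + p)*p = p*(2 + p))
y = -29/10 (y = 3 + (12/(-2) - 1/(-10)) = 3 + (12*(-1/2) - 1*(-1/10)) = 3 + (-6 + 1/10) = 3 - 59/10 = -29/10 ≈ -2.9000)
d = 121/10 (d = -29/10 + 3*(2 + 3) = -29/10 + 3*5 = -29/10 + 15 = 121/10 ≈ 12.100)
S = 25 (S = (-5)**2 = 25)
S*d = 25*(121/10) = 605/2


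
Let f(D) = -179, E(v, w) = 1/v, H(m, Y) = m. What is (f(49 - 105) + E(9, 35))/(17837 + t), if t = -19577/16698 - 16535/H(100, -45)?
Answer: -12801800/1264549863 ≈ -0.010124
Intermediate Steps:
t = -27805913/166980 (t = -19577/16698 - 16535/100 = -19577*1/16698 - 16535*1/100 = -19577/16698 - 3307/20 = -27805913/166980 ≈ -166.52)
(f(49 - 105) + E(9, 35))/(17837 + t) = (-179 + 1/9)/(17837 - 27805913/166980) = (-179 + 1/9)/(2950616347/166980) = -1610/9*166980/2950616347 = -12801800/1264549863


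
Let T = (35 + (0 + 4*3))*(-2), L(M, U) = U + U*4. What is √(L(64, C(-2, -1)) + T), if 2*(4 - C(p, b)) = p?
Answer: I*√69 ≈ 8.3066*I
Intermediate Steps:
C(p, b) = 4 - p/2
L(M, U) = 5*U (L(M, U) = U + 4*U = 5*U)
T = -94 (T = (35 + (0 + 12))*(-2) = (35 + 12)*(-2) = 47*(-2) = -94)
√(L(64, C(-2, -1)) + T) = √(5*(4 - ½*(-2)) - 94) = √(5*(4 + 1) - 94) = √(5*5 - 94) = √(25 - 94) = √(-69) = I*√69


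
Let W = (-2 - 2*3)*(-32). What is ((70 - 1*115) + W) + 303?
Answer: 514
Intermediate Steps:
W = 256 (W = (-2 - 6)*(-32) = -8*(-32) = 256)
((70 - 1*115) + W) + 303 = ((70 - 1*115) + 256) + 303 = ((70 - 115) + 256) + 303 = (-45 + 256) + 303 = 211 + 303 = 514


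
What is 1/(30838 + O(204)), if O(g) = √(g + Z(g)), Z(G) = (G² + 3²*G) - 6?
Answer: 15419/475469297 - 15*√194/950938594 ≈ 3.2209e-5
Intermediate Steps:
Z(G) = -6 + G² + 9*G (Z(G) = (G² + 9*G) - 6 = -6 + G² + 9*G)
O(g) = √(-6 + g² + 10*g) (O(g) = √(g + (-6 + g² + 9*g)) = √(-6 + g² + 10*g))
1/(30838 + O(204)) = 1/(30838 + √(-6 + 204² + 10*204)) = 1/(30838 + √(-6 + 41616 + 2040)) = 1/(30838 + √43650) = 1/(30838 + 15*√194)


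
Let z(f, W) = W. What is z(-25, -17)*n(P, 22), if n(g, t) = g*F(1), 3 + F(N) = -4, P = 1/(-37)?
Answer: -119/37 ≈ -3.2162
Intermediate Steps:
P = -1/37 ≈ -0.027027
F(N) = -7 (F(N) = -3 - 4 = -7)
n(g, t) = -7*g (n(g, t) = g*(-7) = -7*g)
z(-25, -17)*n(P, 22) = -(-119)*(-1)/37 = -17*7/37 = -119/37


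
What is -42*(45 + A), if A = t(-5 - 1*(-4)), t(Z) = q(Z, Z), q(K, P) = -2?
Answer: -1806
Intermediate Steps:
t(Z) = -2
A = -2
-42*(45 + A) = -42*(45 - 2) = -42*43 = -1806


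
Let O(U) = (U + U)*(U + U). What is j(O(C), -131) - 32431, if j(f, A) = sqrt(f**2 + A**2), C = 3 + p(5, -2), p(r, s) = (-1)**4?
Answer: -32431 + sqrt(21257) ≈ -32285.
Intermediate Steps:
p(r, s) = 1
C = 4 (C = 3 + 1 = 4)
O(U) = 4*U**2 (O(U) = (2*U)*(2*U) = 4*U**2)
j(f, A) = sqrt(A**2 + f**2)
j(O(C), -131) - 32431 = sqrt((-131)**2 + (4*4**2)**2) - 32431 = sqrt(17161 + (4*16)**2) - 32431 = sqrt(17161 + 64**2) - 32431 = sqrt(17161 + 4096) - 32431 = sqrt(21257) - 32431 = -32431 + sqrt(21257)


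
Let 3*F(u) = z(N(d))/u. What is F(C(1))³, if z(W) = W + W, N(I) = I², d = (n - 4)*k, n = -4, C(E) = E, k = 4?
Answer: 8589934592/27 ≈ 3.1815e+8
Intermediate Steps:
d = -32 (d = (-4 - 4)*4 = -8*4 = -32)
z(W) = 2*W
F(u) = 2048/(3*u) (F(u) = ((2*(-32)²)/u)/3 = ((2*1024)/u)/3 = (2048/u)/3 = 2048/(3*u))
F(C(1))³ = ((2048/3)/1)³ = ((2048/3)*1)³ = (2048/3)³ = 8589934592/27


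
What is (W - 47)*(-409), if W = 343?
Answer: -121064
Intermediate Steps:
(W - 47)*(-409) = (343 - 47)*(-409) = 296*(-409) = -121064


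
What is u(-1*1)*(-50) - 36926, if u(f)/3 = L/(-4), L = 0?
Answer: -36926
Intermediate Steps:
u(f) = 0 (u(f) = 3*(0/(-4)) = 3*(0*(-¼)) = 3*0 = 0)
u(-1*1)*(-50) - 36926 = 0*(-50) - 36926 = 0 - 36926 = -36926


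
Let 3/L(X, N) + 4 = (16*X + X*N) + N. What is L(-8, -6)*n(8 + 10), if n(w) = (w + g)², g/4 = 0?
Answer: -54/5 ≈ -10.800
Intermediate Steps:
g = 0 (g = 4*0 = 0)
n(w) = w² (n(w) = (w + 0)² = w²)
L(X, N) = 3/(-4 + N + 16*X + N*X) (L(X, N) = 3/(-4 + ((16*X + X*N) + N)) = 3/(-4 + ((16*X + N*X) + N)) = 3/(-4 + (N + 16*X + N*X)) = 3/(-4 + N + 16*X + N*X))
L(-8, -6)*n(8 + 10) = (3/(-4 - 6 + 16*(-8) - 6*(-8)))*(8 + 10)² = (3/(-4 - 6 - 128 + 48))*18² = (3/(-90))*324 = (3*(-1/90))*324 = -1/30*324 = -54/5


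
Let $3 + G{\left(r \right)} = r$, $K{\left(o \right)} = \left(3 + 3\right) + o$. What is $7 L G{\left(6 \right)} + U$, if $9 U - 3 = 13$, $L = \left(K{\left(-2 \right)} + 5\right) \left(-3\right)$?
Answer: $- \frac{5087}{9} \approx -565.22$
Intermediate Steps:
$K{\left(o \right)} = 6 + o$
$G{\left(r \right)} = -3 + r$
$L = -27$ ($L = \left(\left(6 - 2\right) + 5\right) \left(-3\right) = \left(4 + 5\right) \left(-3\right) = 9 \left(-3\right) = -27$)
$U = \frac{16}{9}$ ($U = \frac{1}{3} + \frac{1}{9} \cdot 13 = \frac{1}{3} + \frac{13}{9} = \frac{16}{9} \approx 1.7778$)
$7 L G{\left(6 \right)} + U = 7 \left(- 27 \left(-3 + 6\right)\right) + \frac{16}{9} = 7 \left(\left(-27\right) 3\right) + \frac{16}{9} = 7 \left(-81\right) + \frac{16}{9} = -567 + \frac{16}{9} = - \frac{5087}{9}$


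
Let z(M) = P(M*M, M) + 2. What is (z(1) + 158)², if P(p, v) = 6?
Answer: 27556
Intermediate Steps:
z(M) = 8 (z(M) = 6 + 2 = 8)
(z(1) + 158)² = (8 + 158)² = 166² = 27556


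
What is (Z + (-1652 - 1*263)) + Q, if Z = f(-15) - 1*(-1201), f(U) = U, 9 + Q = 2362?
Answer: 1624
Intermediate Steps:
Q = 2353 (Q = -9 + 2362 = 2353)
Z = 1186 (Z = -15 - 1*(-1201) = -15 + 1201 = 1186)
(Z + (-1652 - 1*263)) + Q = (1186 + (-1652 - 1*263)) + 2353 = (1186 + (-1652 - 263)) + 2353 = (1186 - 1915) + 2353 = -729 + 2353 = 1624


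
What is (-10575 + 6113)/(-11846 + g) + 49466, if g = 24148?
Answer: 304263135/6151 ≈ 49466.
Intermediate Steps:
(-10575 + 6113)/(-11846 + g) + 49466 = (-10575 + 6113)/(-11846 + 24148) + 49466 = -4462/12302 + 49466 = -4462*1/12302 + 49466 = -2231/6151 + 49466 = 304263135/6151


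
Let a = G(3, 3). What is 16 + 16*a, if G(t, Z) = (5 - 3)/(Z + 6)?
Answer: 176/9 ≈ 19.556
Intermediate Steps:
G(t, Z) = 2/(6 + Z)
a = 2/9 (a = 2/(6 + 3) = 2/9 ≈ 0.22222)
16 + 16*a = 16 + 16*(2/9) = 16 + 32/9 = 176/9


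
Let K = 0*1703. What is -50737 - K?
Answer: -50737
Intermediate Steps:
K = 0
-50737 - K = -50737 - 1*0 = -50737 + 0 = -50737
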